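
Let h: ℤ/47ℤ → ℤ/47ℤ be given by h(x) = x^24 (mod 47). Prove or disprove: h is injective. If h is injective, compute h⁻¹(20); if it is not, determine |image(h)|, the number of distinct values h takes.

24

h(23): Repeated squaring mod 47: 23^1 ≡ 23, 23^2 ≡ 23² = 529 ≡ 12, 23^4 ≡ 12² = 144 ≡ 3, 23^8 ≡ 3² = 9, 23^16 ≡ 9² = 81 ≡ 34. Since 24 = 16 + 8, 23^24 ≡ 34·9: 34·9 = 306 ≡ 24. So 23^24 ≡ 24 (mod 47).
h(24): Repeated squaring mod 47: 24^1 ≡ 24, 24^2 ≡ 24² = 576 ≡ 12, 24^4 ≡ 12² = 144 ≡ 3, 24^8 ≡ 3² = 9, 24^16 ≡ 9² = 81 ≡ 34. Since 24 = 16 + 8, 24^24 ≡ 34·9: 34·9 = 306 ≡ 24. So 24^24 ≡ 24 (mod 47).
So h(23) = h(24) = 24 while 23 ≠ 24, hence h is not injective.
Since h is not injective, we determine |image(h)|. Computing x^24 mod 47 for each x (by repeated squaring, reducing mod 47 at every step), the values h(0), h(1), …, h(46) are: 0, 1, 2, 3, 4, 42, 6, 7, 8, 9, 37, 36, 12, 34, 14, 32, 16, 17, 18, 28, 27, 21, 25, 24, 24, 25, 21, 27, 28, 18, 17, 16, 32, 14, 34, 12, 36, 37, 9, 8, 7, 6, 42, 4, 3, 2, 1.
The distinct values are {0, 1, 2, 3, 4, 6, 7, 8, 9, 12, 14, 16, 17, 18, 21, 24, 25, 27, 28, 32, 34, 36, 37, 42}; there are 24 of them.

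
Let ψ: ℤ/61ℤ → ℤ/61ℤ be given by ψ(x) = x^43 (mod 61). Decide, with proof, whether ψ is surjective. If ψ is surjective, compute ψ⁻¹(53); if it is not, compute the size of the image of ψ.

28

Since 61 is prime, the nonzero elements of ℤ/61ℤ form a cyclic group of order 60.
As gcd(43, 60) = 1, raising to the 43rd power is a bijection on this group: if a^43 ≡ b^43 then (ab^{−1})^43 = 1, and the only element of order dividing gcd(43, 60) = 1 is 1, so a = b.
With ψ(0) = 0 this makes ψ injective on all of ℤ/61ℤ, hence bijective (finite equal-size domain and codomain). In particular ψ is surjective.
Since ψ is surjective, we find the preimage of 53. The inverse of x ↦ x^43 on (ℤ/61ℤ)^× is x ↦ x^7, because 43·7 = 301 = 5·60 + 1 ≡ 1 (mod 60) and x^{60} = 1 for x ≠ 0 (Fermat). So ψ⁻¹(53) = 53^7 mod 61.
Repeated squaring mod 61: 53^1 ≡ 53, 53^2 ≡ 53² = 2809 ≡ 3, 53^4 ≡ 3² = 9. Since 7 = 4 + 2 + 1, 53^7 ≡ 9·3·53: 9·3 = 27, then 27·53 = 1431 ≡ 28. So 53^7 ≡ 28 (mod 61).
Hence ψ⁻¹(53) = 28.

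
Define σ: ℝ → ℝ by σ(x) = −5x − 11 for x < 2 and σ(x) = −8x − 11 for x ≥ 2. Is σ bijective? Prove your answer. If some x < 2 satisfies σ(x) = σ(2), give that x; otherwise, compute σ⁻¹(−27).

Both pieces are strictly decreasing (slopes −5 and −8), so each is injective on its own interval.
The left piece maps (−∞, 2) onto (−21, ∞); the right piece maps [2, ∞) onto (−∞, −27].
The images leave a gap (−21 has no preimage), so σ is not surjective, hence not bijective.
Because the two images are disjoint, no x < 2 has σ(x) = σ(2), so we compute σ⁻¹(−27): −27 lies in (−∞, −27], so solve −8x − 11 = −27: x = (−27 + 11)/(−8) = 2.

2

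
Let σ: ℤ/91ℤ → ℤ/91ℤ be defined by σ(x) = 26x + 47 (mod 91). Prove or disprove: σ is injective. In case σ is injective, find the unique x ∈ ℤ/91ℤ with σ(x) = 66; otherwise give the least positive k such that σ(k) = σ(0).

Recall that injectivity means: for all u, v in the domain, σ(u) = σ(v) implies u = v.
We have gcd(26, 91) = 13 > 1. Taking u = 0 and v = 7: σ(0) = 47 and σ(7) = 26·7 + 47 = 229 ≡ 47 (mod 91).
So σ(0) = σ(7) while 0 ≠ 7, therefore σ is not injective.
Since σ is not injective, we find the least positive k with σ(k) = σ(0): this means 26k ≡ 0 (mod 91), i.e. 91 ∣ 26k. Since gcd(26, 91) = 13, dividing through by 13 this holds exactly when 7 ∣ 2k, and as gcd(2, 7) = 1, exactly when 7 ∣ k.
The smallest positive such k is 7.

7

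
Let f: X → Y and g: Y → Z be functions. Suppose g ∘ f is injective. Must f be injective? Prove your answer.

injective

Suppose f(x_1) = f(x_2). Applying g: (g ∘ f)(x_1) = (g ∘ f)(x_2). Since g ∘ f is injective, x_1 = x_2. Therefore f is injective.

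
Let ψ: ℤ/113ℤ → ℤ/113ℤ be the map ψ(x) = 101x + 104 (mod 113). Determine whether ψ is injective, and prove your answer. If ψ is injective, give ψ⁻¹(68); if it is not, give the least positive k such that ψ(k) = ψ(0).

3

If ψ(a) = ψ(b), then 101a ≡ 101b (mod 113). Because gcd(101, 113) = 1, we may cancel 101 to get a ≡ b (mod 113).
Therefore ψ is injective.
We now compute 101⁻¹ mod 113 explicitly. Euclid's algorithm: 113 = 1·101 + 12, 101 = 8·12 + 5, 12 = 2·5 + 2, 5 = 2·2 + 1; back-substituting gives 1 = 47·101 − 42·113, so 101⁻¹ ≡ 47 (mod 113).
Since ψ is injective, we find ψ⁻¹(68): we need 101x ≡ 68 − 104 ≡ 77 (mod 113). Using 101⁻¹ = 47: x ≡ 47·77 = 3619 = 32·113 + 3, so x = 3.
Check: ψ(3) = 101·3 + 104 = 407 = 3·113 + 68 ≡ 68 (mod 113).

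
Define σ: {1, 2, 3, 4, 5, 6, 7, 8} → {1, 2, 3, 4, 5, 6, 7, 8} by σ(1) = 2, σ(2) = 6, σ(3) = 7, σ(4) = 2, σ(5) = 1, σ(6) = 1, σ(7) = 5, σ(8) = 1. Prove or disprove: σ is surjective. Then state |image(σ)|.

5

No element maps to 3, so σ is not surjective.
The image of σ is {1, 2, 5, 6, 7}, which has 5 elements.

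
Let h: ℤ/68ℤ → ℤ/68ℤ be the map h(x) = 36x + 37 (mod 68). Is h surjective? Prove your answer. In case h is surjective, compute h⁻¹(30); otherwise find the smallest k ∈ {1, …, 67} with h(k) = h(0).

17

Since gcd(36, 68) = 4, we have 36x ≡ 0 (mod 4) for all x, so h(x) ≡ 1 (mod 4).
But 0 ≢ 1 (mod 4), so 0 ∈ ℤ/68ℤ has no preimage. Therefore h is not surjective.
Since h is not surjective, we find the least positive k with h(k) = h(0): this means 36k ≡ 0 (mod 68), i.e. 68 ∣ 36k. Since gcd(36, 68) = 4, dividing through by 4 this holds exactly when 17 ∣ 9k, and as gcd(9, 17) = 1, exactly when 17 ∣ k.
The smallest positive such k is 17.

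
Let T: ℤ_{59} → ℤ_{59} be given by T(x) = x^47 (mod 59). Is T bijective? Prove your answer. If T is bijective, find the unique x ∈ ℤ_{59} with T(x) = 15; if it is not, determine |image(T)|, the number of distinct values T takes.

46

Since 59 is prime, the nonzero elements of ℤ_{59} form a cyclic group of order 58.
As gcd(47, 58) = 1, raising to the 47th power is a bijection on this group: if x_1^47 ≡ x_2^47 then (x_1x_2^{−1})^47 = 1, and the only element of order dividing gcd(47, 58) = 1 is 1, so x_1 = x_2.
With T(0) = 0 this makes T injective on all of ℤ_{59}, hence bijective (finite equal-size domain and codomain). In particular T is bijective.
Since T is bijective, we find the preimage of 15. The inverse of x ↦ x^47 on (ℤ_{59})^× is x ↦ x^21, because 47·21 = 987 = 17·58 + 1 ≡ 1 (mod 58) and x^{58} = 1 for x ≠ 0 (Fermat). So T⁻¹(15) = 15^21 mod 59.
Repeated squaring mod 59: 15^1 ≡ 15, 15^2 ≡ 15² = 225 ≡ 48, 15^4 ≡ 48² = 2304 ≡ 3, 15^8 ≡ 3² = 9, 15^16 ≡ 9² = 81 ≡ 22. Since 21 = 16 + 4 + 1, 15^21 ≡ 22·3·15: 22·3 = 66 ≡ 7, then 7·15 = 105 ≡ 46. So 15^21 ≡ 46 (mod 59).
Hence T⁻¹(15) = 46.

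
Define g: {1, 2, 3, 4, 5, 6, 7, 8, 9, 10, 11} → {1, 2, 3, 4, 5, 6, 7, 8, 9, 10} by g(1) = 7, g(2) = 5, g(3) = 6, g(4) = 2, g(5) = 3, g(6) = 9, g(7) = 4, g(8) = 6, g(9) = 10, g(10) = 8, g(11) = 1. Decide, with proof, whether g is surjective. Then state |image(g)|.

10

Every element of the codomain has a preimage: 1 = g(11), 2 = g(4), 3 = g(5), 4 = g(7), 5 = g(2), 6 = g(3), 7 = g(1), 8 = g(10), 9 = g(6), 10 = g(9).
Hence g is surjective.
The image of g is {1, 2, 3, 4, 5, 6, 7, 8, 9, 10}, which has 10 elements.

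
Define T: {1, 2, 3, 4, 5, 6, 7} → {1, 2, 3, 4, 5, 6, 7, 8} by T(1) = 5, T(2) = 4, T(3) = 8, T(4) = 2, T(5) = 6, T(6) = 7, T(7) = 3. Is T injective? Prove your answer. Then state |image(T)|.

The values T(1), …, T(7) are 5, 4, 8, 2, 6, 7, 3 — all distinct.
So T(a) = T(b) only when a = b, and T is injective.
The image of T is {2, 3, 4, 5, 6, 7, 8}, which has 7 elements.

7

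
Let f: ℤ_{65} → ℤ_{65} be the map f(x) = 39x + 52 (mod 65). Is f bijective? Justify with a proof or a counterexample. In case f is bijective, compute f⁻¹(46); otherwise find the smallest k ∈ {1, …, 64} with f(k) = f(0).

5

We have gcd(39, 65) = 13 > 1. Taking x_1 = 0 and x_2 = 5: f(0) = 52 and f(5) = 39·5 + 52 = 247 ≡ 52 (mod 65).
So f(0) = f(5) while 0 ≠ 5, therefore f is not injective, hence not bijective.
Since f is not bijective, we find the least positive k with f(k) = f(0): this means 39k ≡ 0 (mod 65), i.e. 65 ∣ 39k. Since gcd(39, 65) = 13, dividing through by 13 this holds exactly when 5 ∣ 3k, and as gcd(3, 5) = 1, exactly when 5 ∣ k.
The smallest positive such k is 5.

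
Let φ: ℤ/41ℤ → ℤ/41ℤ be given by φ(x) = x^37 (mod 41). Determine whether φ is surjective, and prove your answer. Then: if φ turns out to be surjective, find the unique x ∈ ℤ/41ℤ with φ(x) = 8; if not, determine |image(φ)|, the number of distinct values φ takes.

Since 41 is prime, the nonzero elements of ℤ/41ℤ form a cyclic group of order 40.
As gcd(37, 40) = 1, raising to the 37th power is a bijection on this group: if u^37 ≡ v^37 then (uv^{−1})^37 = 1, and the only element of order dividing gcd(37, 40) = 1 is 1, so u = v.
With φ(0) = 0 this makes φ injective on all of ℤ/41ℤ, hence bijective (finite equal-size domain and codomain). In particular φ is surjective.
Since φ is surjective, we find the preimage of 8. The inverse of x ↦ x^37 on (ℤ/41ℤ)^× is x ↦ x^13, because 37·13 = 481 = 12·40 + 1 ≡ 1 (mod 40) and x^{40} = 1 for x ≠ 0 (Fermat). So φ⁻¹(8) = 8^13 mod 41.
Repeated squaring mod 41: 8^1 ≡ 8, 8^2 ≡ 8² = 64 ≡ 23, 8^4 ≡ 23² = 529 ≡ 37, 8^8 ≡ 37² = 1369 ≡ 16. Since 13 = 8 + 4 + 1, 8^13 ≡ 16·37·8: 16·37 = 592 ≡ 18, then 18·8 = 144 ≡ 21. So 8^13 ≡ 21 (mod 41).
Hence φ⁻¹(8) = 21.

21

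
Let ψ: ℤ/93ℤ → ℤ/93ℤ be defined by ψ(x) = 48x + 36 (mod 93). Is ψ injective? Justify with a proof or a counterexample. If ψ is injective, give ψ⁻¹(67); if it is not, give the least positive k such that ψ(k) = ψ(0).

Recall: injectivity means: for all a, b in the domain, ψ(a) = ψ(b) implies a = b.
We have gcd(48, 93) = 3 > 1. Taking a = 0 and b = 31: ψ(0) = 36 and ψ(31) = 48·31 + 36 = 1524 ≡ 36 (mod 93).
So ψ(0) = ψ(31) while 0 ≠ 31, thus ψ is not injective.
Since ψ is not injective, we find the least positive k with ψ(k) = ψ(0): this means 48k ≡ 0 (mod 93), i.e. 93 ∣ 48k. Since gcd(48, 93) = 3, dividing through by 3 this holds exactly when 31 ∣ 16k, and as gcd(16, 31) = 1, exactly when 31 ∣ k.
The smallest positive such k is 31.

31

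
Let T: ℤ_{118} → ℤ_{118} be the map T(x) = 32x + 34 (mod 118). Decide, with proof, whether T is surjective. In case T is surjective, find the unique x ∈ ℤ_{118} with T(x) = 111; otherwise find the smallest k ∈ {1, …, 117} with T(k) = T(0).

Since gcd(32, 118) = 2, we have 32x ≡ 0 (mod 2) for all x, so T(x) ≡ 0 (mod 2).
But 1 ≢ 0 (mod 2), so 1 ∈ ℤ_{118} has no preimage. Hence T is not surjective.
Since T is not surjective, we find the least positive k with T(k) = T(0): this means 32k ≡ 0 (mod 118), i.e. 118 ∣ 32k. Since gcd(32, 118) = 2, dividing through by 2 this holds exactly when 59 ∣ 16k, and as gcd(16, 59) = 1, exactly when 59 ∣ k.
The smallest positive such k is 59.

59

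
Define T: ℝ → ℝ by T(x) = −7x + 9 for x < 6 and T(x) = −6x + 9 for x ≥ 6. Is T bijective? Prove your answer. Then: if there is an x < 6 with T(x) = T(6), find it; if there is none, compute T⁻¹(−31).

Both pieces are strictly decreasing (slopes −7 and −6), so each is injective on its own interval.
The left piece maps (−∞, 6) onto (−33, ∞); the right piece maps [6, ∞) onto (−∞, −27].
These images overlap. In particular T(6) = −27 (right piece), and solving −7x + 9 = −27 on the left piece gives x = 36/7 < 6.
So T(36/7) = T(6) with 36/7 ≠ 6, and T is not injective, hence not bijective. This x = 36/7 is the requested value below 6.

36/7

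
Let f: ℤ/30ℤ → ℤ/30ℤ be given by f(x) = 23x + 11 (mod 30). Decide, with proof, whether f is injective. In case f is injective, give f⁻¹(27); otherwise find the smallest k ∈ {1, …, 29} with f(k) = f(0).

2

Recall that f is injective when f(u) = f(v) forces u = v.
If f(u) = f(v), then 23u ≡ 23v (mod 30). Because gcd(23, 30) = 1, we may cancel 23 to get u ≡ v (mod 30).
So f is injective.
We now compute 23⁻¹ mod 30 explicitly. Euclid's algorithm: 30 = 1·23 + 7, 23 = 3·7 + 2, 7 = 3·2 + 1; back-substituting gives 1 = 17·23 − 13·30, so 23⁻¹ ≡ 17 (mod 30).
Since f is injective, we compute f⁻¹(27): solve 23x + 11 ≡ 27 (mod 30), i.e. 23x ≡ 16 (mod 30).
Multiplying by 23⁻¹ = 17 gives x ≡ 17·16 = 272 = 9·30 + 2 ≡ 2 (mod 30).
Check: f(2) = 23·2 + 11 = 57 = 1·30 + 27 ≡ 27 (mod 30).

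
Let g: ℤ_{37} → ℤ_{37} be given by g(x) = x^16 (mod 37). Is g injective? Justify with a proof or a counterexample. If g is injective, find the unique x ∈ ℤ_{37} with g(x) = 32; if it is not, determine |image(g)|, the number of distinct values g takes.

g(1) = 1^16 = 1.
g(6): Repeated squaring mod 37: 6^1 ≡ 6, 6^2 ≡ 6² = 36, 6^4 ≡ 36² = 1296 ≡ 1, 6^8 ≡ 1² = 1, 6^16 ≡ 1² = 1. So 6^16 ≡ 1 (mod 37).
So g(1) = g(6) = 1 while 1 ≠ 6, so g is not injective.
Since g is not injective, we determine |image(g)|. Computing x^16 mod 37 for each x (by repeated squaring, reducing mod 37 at every step), the values g(0), g(1), …, g(36) are: 0, 1, 9, 33, 7, 34, 1, 34, 26, 16, 10, 26, 9, 7, 10, 12, 12, 16, 33, 33, 16, 12, 12, 10, 7, 9, 26, 10, 16, 26, 34, 1, 34, 7, 33, 9, 1.
The distinct values are {0, 1, 7, 9, 10, 12, 16, 26, 33, 34}; there are 10 of them.

10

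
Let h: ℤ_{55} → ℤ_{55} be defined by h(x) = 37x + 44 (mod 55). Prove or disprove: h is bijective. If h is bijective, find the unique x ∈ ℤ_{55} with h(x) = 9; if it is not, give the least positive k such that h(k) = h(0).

5

Recall that h is injective if h(a) = h(b) implies a = b.
If h(a) = h(b), then 37a ≡ 37b (mod 55). Because gcd(37, 55) = 1, we may cancel 37 to get a ≡ b (mod 55).
We now compute 37⁻¹ mod 55 explicitly. Euclid's algorithm: 55 = 1·37 + 18, 37 = 2·18 + 1; back-substituting gives 1 = 3·37 − 2·55, so 37⁻¹ ≡ 3 (mod 55).
Then y ↦ 3(y − 44) is a two-sided inverse to h, so every y ∈ ℤ_{55} has a preimage.
Thus h is bijective.
Since h is bijective, we find h⁻¹(9): we need 37x ≡ 9 − 44 ≡ 20 (mod 55). Using 37⁻¹ = 3: x ≡ 3·20 = 60 = 1·55 + 5, so x = 5.
Check: h(5) = 37·5 + 44 = 229 = 4·55 + 9 ≡ 9 (mod 55).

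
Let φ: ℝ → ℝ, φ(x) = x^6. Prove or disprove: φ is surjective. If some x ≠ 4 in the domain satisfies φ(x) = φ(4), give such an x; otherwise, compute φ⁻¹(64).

Since 6 is even, x^6 ≥ 0 for all x ∈ ℝ, so −1 ∈ ℝ has no preimage. So φ is not surjective.
For the follow-up, such an x exists: taking x = −4 ∈ ℝ gives φ(−4) = 4096 = φ(4) with −4 ≠ 4.

-4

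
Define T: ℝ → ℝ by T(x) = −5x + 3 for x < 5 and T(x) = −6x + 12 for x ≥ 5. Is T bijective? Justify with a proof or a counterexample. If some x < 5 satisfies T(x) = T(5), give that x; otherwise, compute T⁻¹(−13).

21/5

Both pieces are strictly decreasing (slopes −5 and −6), so each is injective on its own interval.
The left piece maps (−∞, 5) onto (−22, ∞); the right piece maps [5, ∞) onto (−∞, −18].
These images overlap. In particular T(5) = −18 (right piece), and solving −5x + 3 = −18 on the left piece gives x = 21/5 < 5.
So T(21/5) = T(5) with 21/5 ≠ 5, and T is not injective, hence not bijective. This x = 21/5 is the requested value below 5.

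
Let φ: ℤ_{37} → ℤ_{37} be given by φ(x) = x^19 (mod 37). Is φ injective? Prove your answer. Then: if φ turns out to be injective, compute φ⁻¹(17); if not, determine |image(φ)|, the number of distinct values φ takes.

Since 37 is prime, the nonzero elements of ℤ_{37} form a cyclic group of order 36.
As gcd(19, 36) = 1, raising to the 19th power is a bijection on this group: if u^19 ≡ v^19 then (uv^{−1})^19 = 1, and the only element of order dividing gcd(19, 36) = 1 is 1, so u = v.
With φ(0) = 0 this makes φ injective on all of ℤ_{37}, hence bijective (finite equal-size domain and codomain). In particular φ is injective.
Since φ is injective, we find the preimage of 17. The inverse of x ↦ x^19 on (ℤ_{37})^× is x ↦ x^19, because 19·19 = 361 = 10·36 + 1 ≡ 1 (mod 36) and x^{36} = 1 for x ≠ 0 (Fermat). So φ⁻¹(17) = 17^19 mod 37.
Repeated squaring mod 37: 17^1 ≡ 17, 17^2 ≡ 17² = 289 ≡ 30, 17^4 ≡ 30² = 900 ≡ 12, 17^8 ≡ 12² = 144 ≡ 33, 17^16 ≡ 33² = 1089 ≡ 16. Since 19 = 16 + 2 + 1, 17^19 ≡ 16·30·17: 16·30 = 480 ≡ 36, then 36·17 = 612 ≡ 20. So 17^19 ≡ 20 (mod 37).
Hence φ⁻¹(17) = 20.

20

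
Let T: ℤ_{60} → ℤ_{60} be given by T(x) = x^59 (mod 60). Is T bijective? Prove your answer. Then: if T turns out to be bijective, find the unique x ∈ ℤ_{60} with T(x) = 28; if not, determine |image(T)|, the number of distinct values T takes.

T(0) = 0^59 = 0.
T(30): Repeated squaring mod 60: 30^1 ≡ 30, 30^2 ≡ 30² = 900 ≡ 0, 30^4 ≡ 0² = 0, 30^8 ≡ 0² = 0, 30^16 ≡ 0² = 0, 30^32 ≡ 0² = 0. Since 59 = 32 + 16 + 8 + 2 + 1, 30^59 ≡ 0·0·0·0·30: 0·0 = 0, then 0·0 = 0, then 0·0 = 0, then 0·30 = 0. So 30^59 ≡ 0 (mod 60).
So T(0) = T(30) = 0 while 0 ≠ 30, thus T is not injective, hence not bijective.
Since T is not bijective, we determine |image(T)|. Computing x^59 mod 60 for each x (by repeated squaring, reducing mod 60 at every step), the values T(0), T(1), …, T(59) are: 0, 1, 8, 27, 4, 5, 36, 43, 32, 9, 40, 11, 48, 37, 44, 15, 16, 53, 12, 19, 20, 21, 28, 47, 24, 25, 56, 3, 52, 29, 0, 31, 8, 57, 4, 35, 36, 13, 32, 39, 40, 41, 48, 7, 44, 45, 16, 23, 12, 49, 20, 51, 28, 17, 24, 55, 56, 33, 52, 59.
The distinct values are {0, 1, 3, 4, 5, 7, 8, 9, 11, 12, 13, 15, 16, 17, 19, 20, 21, 23, 24, 25, 27, 28, 29, 31, 32, 33, 35, 36, 37, 39, 40, 41, 43, 44, 45, 47, 48, 49, 51, 52, 53, 55, 56, 57, 59}; there are 45 of them.

45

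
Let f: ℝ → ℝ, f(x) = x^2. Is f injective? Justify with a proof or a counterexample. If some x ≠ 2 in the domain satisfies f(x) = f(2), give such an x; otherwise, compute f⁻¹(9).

-2

f(2) = 4 = (−2)^2 = f(−2) (since 2 is even), with 2 ≠ −2. So f is not injective.
For the follow-up, such an x exists: taking x = −2 ∈ ℝ gives f(−2) = 4 = f(2) with −2 ≠ 2.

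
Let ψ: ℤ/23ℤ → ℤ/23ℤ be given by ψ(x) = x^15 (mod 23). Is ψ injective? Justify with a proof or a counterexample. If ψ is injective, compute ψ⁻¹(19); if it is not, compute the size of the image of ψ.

Since 23 is prime, the nonzero elements of ℤ/23ℤ form a cyclic group of order 22.
As gcd(15, 22) = 1, raising to the 15th power is a bijection on this group: if a^15 ≡ b^15 then (ab^{−1})^15 = 1, and the only element of order dividing gcd(15, 22) = 1 is 1, so a = b.
With ψ(0) = 0 this makes ψ injective on all of ℤ/23ℤ, hence bijective (finite equal-size domain and codomain). In particular ψ is injective.
Since ψ is injective, we find the preimage of 19. The inverse of x ↦ x^15 on (ℤ/23ℤ)^× is x ↦ x^3, because 15·3 = 45 = 2·22 + 1 ≡ 1 (mod 22) and x^{22} = 1 for x ≠ 0 (Fermat). So ψ⁻¹(19) = 19^3 mod 23.
Repeated squaring mod 23: 19^1 ≡ 19, 19^2 ≡ 19² = 361 ≡ 16. Since 3 = 2 + 1, 19^3 ≡ 16·19: 16·19 = 304 ≡ 5. So 19^3 ≡ 5 (mod 23).
Hence ψ⁻¹(19) = 5.

5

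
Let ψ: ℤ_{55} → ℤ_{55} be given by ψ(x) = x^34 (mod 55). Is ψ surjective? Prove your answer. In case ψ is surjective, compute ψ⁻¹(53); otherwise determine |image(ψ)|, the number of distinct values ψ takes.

ψ(3): Repeated squaring mod 55: 3^1 ≡ 3, 3^2 ≡ 3² = 9, 3^4 ≡ 9² = 81 ≡ 26, 3^8 ≡ 26² = 676 ≡ 16, 3^16 ≡ 16² = 256 ≡ 36, 3^32 ≡ 36² = 1296 ≡ 31. Since 34 = 32 + 2, 3^34 ≡ 31·9: 31·9 = 279 ≡ 4. So 3^34 ≡ 4 (mod 55).
ψ(8): Repeated squaring mod 55: 8^1 ≡ 8, 8^2 ≡ 8² = 64 ≡ 9, 8^4 ≡ 9² = 81 ≡ 26, 8^8 ≡ 26² = 676 ≡ 16, 8^16 ≡ 16² = 256 ≡ 36, 8^32 ≡ 36² = 1296 ≡ 31. Since 34 = 32 + 2, 8^34 ≡ 31·9: 31·9 = 279 ≡ 4. So 8^34 ≡ 4 (mod 55).
So ψ(3) = ψ(8) = 4 while 3 ≠ 8, thus ψ is not injective.
A non-injective map from the 55-element set ℤ_{55} to itself takes at most 54 distinct values, so it cannot be surjective. Therefore ψ is not surjective.
Since ψ is not surjective, we determine |image(ψ)|. Computing x^34 mod 55 for each x (by repeated squaring, reducing mod 55 at every step), the values ψ(0), ψ(1), …, ψ(54) are: 0, 1, 49, 4, 36, 20, 31, 14, 4, 16, 45, 11, 34, 49, 26, 25, 31, 9, 14, 26, 5, 1, 44, 34, 16, 15, 36, 9, 9, 36, 15, 16, 34, 44, 1, 5, 26, 14, 9, 31, 25, 26, 49, 34, 11, 45, 16, 4, 14, 31, 20, 36, 4, 49, 1.
The distinct values are {0, 1, 4, 5, 9, 11, 14, 15, 16, 20, 25, 26, 31, 34, 36, 44, 45, 49}; there are 18 of them.

18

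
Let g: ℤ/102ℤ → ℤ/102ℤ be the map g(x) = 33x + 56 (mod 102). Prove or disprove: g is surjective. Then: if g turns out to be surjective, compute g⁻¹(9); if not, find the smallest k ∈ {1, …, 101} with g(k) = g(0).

Recall: g is surjective if every y in the codomain equals g(x) for some x in the domain.
Since gcd(33, 102) = 3, we have 33x ≡ 0 (mod 3) for all x, so g(x) ≡ 2 (mod 3).
But 0 ≢ 2 (mod 3), so 0 ∈ ℤ/102ℤ has no preimage. So g is not surjective.
Since g is not surjective, we find the least positive k with g(k) = g(0): this means 33k ≡ 0 (mod 102), i.e. 102 ∣ 33k. Since gcd(33, 102) = 3, dividing through by 3 this holds exactly when 34 ∣ 11k, and as gcd(11, 34) = 1, exactly when 34 ∣ k.
The smallest positive such k is 34.

34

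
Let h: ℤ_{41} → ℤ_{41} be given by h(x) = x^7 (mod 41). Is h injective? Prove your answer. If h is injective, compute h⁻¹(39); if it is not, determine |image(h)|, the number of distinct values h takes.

33

Since 41 is prime, the nonzero elements of ℤ_{41} form a cyclic group of order 40.
As gcd(7, 40) = 1, raising to the 7th power is a bijection on this group: if u^7 ≡ v^7 then (uv^{−1})^7 = 1, and the only element of order dividing gcd(7, 40) = 1 is 1, so u = v.
With h(0) = 0 this makes h injective on all of ℤ_{41}, hence bijective (finite equal-size domain and codomain). In particular h is injective.
Since h is injective, we find the preimage of 39. The inverse of x ↦ x^7 on (ℤ_{41})^× is x ↦ x^23, because 7·23 = 161 = 4·40 + 1 ≡ 1 (mod 40) and x^{40} = 1 for x ≠ 0 (Fermat). So h⁻¹(39) = 39^23 mod 41.
Repeated squaring mod 41: 39^1 ≡ 39, 39^2 ≡ 39² = 1521 ≡ 4, 39^4 ≡ 4² = 16, 39^8 ≡ 16² = 256 ≡ 10, 39^16 ≡ 10² = 100 ≡ 18. Since 23 = 16 + 4 + 2 + 1, 39^23 ≡ 18·16·4·39: 18·16 = 288 ≡ 1, then 1·4 = 4, then 4·39 = 156 ≡ 33. So 39^23 ≡ 33 (mod 41).
Hence h⁻¹(39) = 33.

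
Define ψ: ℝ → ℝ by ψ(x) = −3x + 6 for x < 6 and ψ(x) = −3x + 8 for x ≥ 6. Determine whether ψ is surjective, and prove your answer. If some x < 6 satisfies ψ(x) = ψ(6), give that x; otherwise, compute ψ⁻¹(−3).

Both pieces are strictly decreasing (slopes −3 and −3), so each is injective on its own interval.
The left piece maps (−∞, 6) onto (−12, ∞); the right piece maps [6, ∞) onto (−∞, −10].
The union (−12, ∞) ∪ (−∞, −10] covers ℝ, so ψ is surjective.
For the follow-up: the images overlap, so an x < 6 with ψ(x) = ψ(6) exists. ψ(6) = −10; solving −3x + 6 = −10 for x < 6 gives x = (−10 − 6)/(−3) = 16/3.

16/3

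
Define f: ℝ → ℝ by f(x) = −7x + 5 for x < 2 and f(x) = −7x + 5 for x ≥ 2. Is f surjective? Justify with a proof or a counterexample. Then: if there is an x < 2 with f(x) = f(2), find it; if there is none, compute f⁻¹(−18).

23/7

Both pieces are strictly decreasing (slopes −7 and −7), so each is injective on its own interval.
The left piece maps (−∞, 2) onto (−9, ∞); the right piece maps [2, ∞) onto (−∞, −9].
These images together cover ℝ, so f is surjective.
Because the two images are disjoint, no x < 2 has f(x) = f(2), so we compute f⁻¹(−18): −18 lies in (−∞, −9], so solve −7x + 5 = −18: x = (−18 − 5)/(−7) = 23/7.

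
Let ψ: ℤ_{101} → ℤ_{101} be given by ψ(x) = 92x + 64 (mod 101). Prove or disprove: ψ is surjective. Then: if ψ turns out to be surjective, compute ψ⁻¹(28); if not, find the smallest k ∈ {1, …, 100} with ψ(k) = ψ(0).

Since gcd(92, 101) = 1, 92 is invertible modulo 101. Euclid's algorithm: 101 = 1·92 + 9, 92 = 10·9 + 2, 9 = 4·2 + 1; back-substituting gives 1 = 56·92 − 51·101, so 92⁻¹ ≡ 56 (mod 101).
For any y ∈ ℤ_{101}, x = 56(y − 64) mod 101 satisfies ψ(x) = 92·56(y − 64) + 64 ≡ y (since 92·56 ≡ 1 mod 101). So every y has a preimage.
So ψ is surjective.
Since ψ is surjective, we compute ψ⁻¹(28): solve 92x + 64 ≡ 28 (mod 101), i.e. 92x ≡ 65 (mod 101).
Multiplying by 92⁻¹ = 56 gives x ≡ 56·65 = 3640 = 36·101 + 4 ≡ 4 (mod 101).
Check: ψ(4) = 92·4 + 64 = 432 = 4·101 + 28 ≡ 28 (mod 101).

4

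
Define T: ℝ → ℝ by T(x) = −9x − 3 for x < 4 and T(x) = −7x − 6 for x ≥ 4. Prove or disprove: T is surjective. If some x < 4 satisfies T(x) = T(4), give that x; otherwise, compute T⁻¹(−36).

Both pieces are strictly decreasing (slopes −9 and −7), so each is injective on its own interval.
The left piece maps (−∞, 4) onto (−39, ∞); the right piece maps [4, ∞) onto (−∞, −34].
The union (−39, ∞) ∪ (−∞, −34] covers ℝ, so T is surjective.
For the follow-up: the images overlap, so an x < 4 with T(x) = T(4) exists. T(4) = −34; solving −9x − 3 = −34 for x < 4 gives x = (−34 + 3)/(−9) = 31/9.

31/9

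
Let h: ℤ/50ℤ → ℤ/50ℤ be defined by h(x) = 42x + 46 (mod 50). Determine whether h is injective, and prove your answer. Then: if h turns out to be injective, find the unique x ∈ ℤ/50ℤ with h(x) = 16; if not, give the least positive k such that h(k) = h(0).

25

We have gcd(42, 50) = 2 > 1. Taking s = 0 and t = 25: h(0) = 46 and h(25) = 42·25 + 46 = 1096 ≡ 46 (mod 50).
So h(0) = h(25) while 0 ≠ 25, so h is not injective.
Since h is not injective, we find the least positive k with h(k) = h(0): this means 42k ≡ 0 (mod 50), i.e. 50 ∣ 42k. Since gcd(42, 50) = 2, dividing through by 2 this holds exactly when 25 ∣ 21k, and as gcd(21, 25) = 1, exactly when 25 ∣ k.
The smallest positive such k is 25.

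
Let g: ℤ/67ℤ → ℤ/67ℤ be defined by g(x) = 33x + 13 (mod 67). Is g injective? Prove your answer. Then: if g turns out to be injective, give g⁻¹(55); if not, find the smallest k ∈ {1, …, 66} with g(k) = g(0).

50

Suppose g(a) = g(b) in ℤ/67ℤ. Then 33a + 13 ≡ 33b + 13 (mod 67), hence 33(a − b) ≡ 0 (mod 67).
Since gcd(33, 67) = 1, 33 is invertible modulo 67, so a − b ≡ 0 (mod 67), i.e. a = b.
Thus g is injective.
We now compute 33⁻¹ mod 67 explicitly. Euclid's algorithm: 67 = 2·33 + 1; back-substituting gives 1 = 65·33 − 32·67, so 33⁻¹ ≡ 65 (mod 67).
Since g is injective, we find g⁻¹(55): we need 33x ≡ 55 − 13 ≡ 42 (mod 67). Using 33⁻¹ = 65: x ≡ 65·42 = 2730 = 40·67 + 50, so x = 50.
Check: g(50) = 33·50 + 13 = 1663 = 24·67 + 55 ≡ 55 (mod 67).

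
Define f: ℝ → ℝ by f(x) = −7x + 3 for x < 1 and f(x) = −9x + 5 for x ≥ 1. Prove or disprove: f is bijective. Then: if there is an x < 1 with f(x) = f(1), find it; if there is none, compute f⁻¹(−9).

14/9

Both pieces are strictly decreasing (slopes −7 and −9), so each is injective on its own interval.
The left piece maps (−∞, 1) onto (−4, ∞); the right piece maps [1, ∞) onto (−∞, −4].
Since −4 = −4, the images partition ℝ: f is injective and surjective, hence bijective.
Because the two images are disjoint, no x < 1 has f(x) = f(1), so we compute f⁻¹(−9): −9 lies in (−∞, −4], so solve −9x + 5 = −9: x = (−9 − 5)/(−9) = 14/9.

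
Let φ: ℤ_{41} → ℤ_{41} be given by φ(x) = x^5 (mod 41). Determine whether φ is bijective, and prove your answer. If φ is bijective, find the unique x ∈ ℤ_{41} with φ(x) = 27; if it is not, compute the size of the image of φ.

φ(3): Repeated squaring mod 41: 3^1 ≡ 3, 3^2 ≡ 3² = 9, 3^4 ≡ 9² = 81 ≡ 40. Since 5 = 4 + 1, 3^5 ≡ 40·3: 40·3 = 120 ≡ 38. So 3^5 ≡ 38 (mod 41).
φ(7): Repeated squaring mod 41: 7^1 ≡ 7, 7^2 ≡ 7² = 49 ≡ 8, 7^4 ≡ 8² = 64 ≡ 23. Since 5 = 4 + 1, 7^5 ≡ 23·7: 23·7 = 161 ≡ 38. So 7^5 ≡ 38 (mod 41).
So φ(3) = φ(7) = 38 while 3 ≠ 7, therefore φ is not injective, hence not bijective.
Since φ is not bijective, we determine |image(φ)|. Computing x^5 mod 41 for each x (by repeated squaring, reducing mod 41 at every step), the values φ(0), φ(1), …, φ(40) are: 0, 1, 32, 38, 40, 9, 27, 38, 9, 9, 1, 3, 3, 38, 27, 14, 1, 27, 1, 27, 32, 9, 14, 40, 14, 40, 27, 14, 3, 38, 38, 40, 32, 32, 3, 14, 32, 1, 3, 9, 40.
The distinct values are {0, 1, 3, 9, 14, 27, 32, 38, 40}; there are 9 of them.

9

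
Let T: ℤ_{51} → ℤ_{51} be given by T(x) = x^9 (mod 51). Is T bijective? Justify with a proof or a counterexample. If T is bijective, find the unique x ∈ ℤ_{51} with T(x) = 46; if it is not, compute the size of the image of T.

Computing x^9 mod 51 for each x (by repeated squaring, reducing mod 51 at every step), the values T(0), T(1), …, T(50) are: 0, 1, 2, 48, 4, 29, 45, 10, 8, 9, 7, 23, 39, 13, 20, 15, 16, 17, 18, 19, 14, 21, 46, 11, 27, 25, 26, 24, 40, 5, 30, 37, 32, 33, 34, 35, 36, 31, 38, 12, 28, 44, 42, 43, 41, 6, 22, 47, 3, 49, 50.
Every element of ℤ_{51} appears exactly once in this list, so T is a bijection, and in particular bijective.
Since T is bijective, we read off the preimage of 46 from the same table: T(22) = 46, so T⁻¹(46) = 22.

22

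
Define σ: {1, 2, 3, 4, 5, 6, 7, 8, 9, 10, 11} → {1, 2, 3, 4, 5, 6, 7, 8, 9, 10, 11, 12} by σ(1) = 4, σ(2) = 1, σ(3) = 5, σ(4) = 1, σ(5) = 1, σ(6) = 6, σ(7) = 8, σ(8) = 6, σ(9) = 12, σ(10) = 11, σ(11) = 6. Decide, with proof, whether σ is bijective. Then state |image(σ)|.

7

σ(2) = 1 = σ(4) with 2 ≠ 4, so σ is not injective, hence not bijective.
The image of σ is {1, 4, 5, 6, 8, 11, 12}, which has 7 elements.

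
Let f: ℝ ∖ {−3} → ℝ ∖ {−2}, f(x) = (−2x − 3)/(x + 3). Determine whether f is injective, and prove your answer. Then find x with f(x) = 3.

-12/5

Suppose f(s) = f(t). Cross-multiplying: (−2s − 3)(t + 3) = (−2t − 3)(s + 3).
Expanding both sides and cancelling the symmetric terms leaves −3·(s − t) = 0. Since −3 ≠ 0, s = t. So f is injective.
Solving f(x) = 3: cross-multiplying gives −2x − 3 = 3(x + 3), which rearranges to −5x = 12, so x = −12/5.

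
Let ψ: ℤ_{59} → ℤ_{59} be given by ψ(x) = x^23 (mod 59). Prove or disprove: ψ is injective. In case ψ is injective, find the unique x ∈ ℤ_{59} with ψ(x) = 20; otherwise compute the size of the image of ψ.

Since 59 is prime, the nonzero elements of ℤ_{59} form a cyclic group of order 58.
As gcd(23, 58) = 1, raising to the 23rd power is a bijection on this group: if u^23 ≡ v^23 then (uv^{−1})^23 = 1, and the only element of order dividing gcd(23, 58) = 1 is 1, so u = v.
With ψ(0) = 0 this makes ψ injective on all of ℤ_{59}, hence bijective (finite equal-size domain and codomain). In particular ψ is injective.
Since ψ is injective, we find the preimage of 20. The inverse of x ↦ x^23 on (ℤ_{59})^× is x ↦ x^53, because 23·53 = 1219 = 21·58 + 1 ≡ 1 (mod 58) and x^{58} = 1 for x ≠ 0 (Fermat). So ψ⁻¹(20) = 20^53 mod 59.
Repeated squaring mod 59: 20^1 ≡ 20, 20^2 ≡ 20² = 400 ≡ 46, 20^4 ≡ 46² = 2116 ≡ 51, 20^8 ≡ 51² = 2601 ≡ 5, 20^16 ≡ 5² = 25, 20^32 ≡ 25² = 625 ≡ 35. Since 53 = 32 + 16 + 4 + 1, 20^53 ≡ 35·25·51·20: 35·25 = 875 ≡ 49, then 49·51 = 2499 ≡ 21, then 21·20 = 420 ≡ 7. So 20^53 ≡ 7 (mod 59).
Hence ψ⁻¹(20) = 7.

7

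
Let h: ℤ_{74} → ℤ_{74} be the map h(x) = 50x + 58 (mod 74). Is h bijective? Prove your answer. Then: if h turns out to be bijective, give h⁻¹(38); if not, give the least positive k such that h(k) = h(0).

We have gcd(50, 74) = 2 > 1. Taking x_1 = 0 and x_2 = 37: h(0) = 58 and h(37) = 50·37 + 58 = 1908 ≡ 58 (mod 74).
So h(0) = h(37) while 0 ≠ 37, so h is not injective, hence not bijective.
Since h is not bijective, we find the least positive k with h(k) = h(0): this means 50k ≡ 0 (mod 74), i.e. 74 ∣ 50k. Since gcd(50, 74) = 2, dividing through by 2 this holds exactly when 37 ∣ 25k, and as gcd(25, 37) = 1, exactly when 37 ∣ k.
The smallest positive such k is 37.

37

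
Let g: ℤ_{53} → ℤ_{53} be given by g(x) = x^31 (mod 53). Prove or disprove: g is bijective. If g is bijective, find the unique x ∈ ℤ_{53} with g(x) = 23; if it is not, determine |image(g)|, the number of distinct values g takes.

30

Since 53 is prime, the nonzero elements of ℤ_{53} form a cyclic group of order 52.
As gcd(31, 52) = 1, raising to the 31st power is a bijection on this group: if u^31 ≡ v^31 then (uv^{−1})^31 = 1, and the only element of order dividing gcd(31, 52) = 1 is 1, so u = v.
With g(0) = 0 this makes g injective on all of ℤ_{53}, hence bijective (finite equal-size domain and codomain). In particular g is bijective.
Since g is bijective, we find the preimage of 23. The inverse of x ↦ x^31 on (ℤ_{53})^× is x ↦ x^47, because 31·47 = 1457 = 28·52 + 1 ≡ 1 (mod 52) and x^{52} = 1 for x ≠ 0 (Fermat). So g⁻¹(23) = 23^47 mod 53.
Repeated squaring mod 53: 23^1 ≡ 23, 23^2 ≡ 23² = 529 ≡ 52, 23^4 ≡ 52² = 2704 ≡ 1, 23^8 ≡ 1² = 1, 23^16 ≡ 1² = 1, 23^32 ≡ 1² = 1. Since 47 = 32 + 8 + 4 + 2 + 1, 23^47 ≡ 1·1·1·52·23: 1·1 = 1, then 1·1 = 1, then 1·52 = 52, then 52·23 = 1196 ≡ 30. So 23^47 ≡ 30 (mod 53).
Hence g⁻¹(23) = 30.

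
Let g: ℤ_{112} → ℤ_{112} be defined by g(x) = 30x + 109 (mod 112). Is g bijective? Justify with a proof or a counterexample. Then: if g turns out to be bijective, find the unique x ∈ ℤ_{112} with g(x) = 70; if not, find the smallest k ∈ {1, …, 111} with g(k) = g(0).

56

By definition, g is injective when g(u) = g(v) forces u = v.
We have gcd(30, 112) = 2 > 1. Taking u = 0 and v = 56: g(0) = 109 and g(56) = 30·56 + 109 = 1789 ≡ 109 (mod 112).
So g(0) = g(56) while 0 ≠ 56, so g is not injective, hence not bijective.
Since g is not bijective, we find the least positive k with g(k) = g(0): this means 30k ≡ 0 (mod 112), i.e. 112 ∣ 30k. Since gcd(30, 112) = 2, dividing through by 2 this holds exactly when 56 ∣ 15k, and as gcd(15, 56) = 1, exactly when 56 ∣ k.
The smallest positive such k is 56.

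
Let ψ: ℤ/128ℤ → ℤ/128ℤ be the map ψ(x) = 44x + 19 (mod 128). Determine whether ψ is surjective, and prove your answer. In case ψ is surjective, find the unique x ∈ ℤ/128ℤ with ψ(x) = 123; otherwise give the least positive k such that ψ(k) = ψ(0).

Recall that surjectivity means every element of the codomain has a preimage under ψ.
Since gcd(44, 128) = 4, we have 44x ≡ 0 (mod 4) for all x, so ψ(x) ≡ 3 (mod 4).
But 0 ≢ 3 (mod 4), so 0 ∈ ℤ/128ℤ has no preimage. Thus ψ is not surjective.
Since ψ is not surjective, we find the least positive k with ψ(k) = ψ(0): this means 44k ≡ 0 (mod 128), i.e. 128 ∣ 44k. Since gcd(44, 128) = 4, dividing through by 4 this holds exactly when 32 ∣ 11k, and as gcd(11, 32) = 1, exactly when 32 ∣ k.
The smallest positive such k is 32.

32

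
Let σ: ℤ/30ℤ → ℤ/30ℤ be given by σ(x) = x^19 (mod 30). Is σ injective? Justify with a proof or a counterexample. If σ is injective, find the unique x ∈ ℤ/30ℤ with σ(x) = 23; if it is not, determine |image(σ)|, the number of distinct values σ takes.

17

Computing x^19 mod 30 for each x (by repeated squaring, reducing mod 30 at every step), the values σ(0), σ(1), …, σ(29) are: 0, 1, 8, 27, 4, 5, 6, 13, 2, 9, 10, 11, 18, 7, 14, 15, 16, 23, 12, 19, 20, 21, 28, 17, 24, 25, 26, 3, 22, 29.
Every element of ℤ/30ℤ appears exactly once in this list, so σ is a bijection, and in particular injective.
Since σ is injective, we read off the preimage of 23 from the same table: σ(17) = 23, so σ⁻¹(23) = 17.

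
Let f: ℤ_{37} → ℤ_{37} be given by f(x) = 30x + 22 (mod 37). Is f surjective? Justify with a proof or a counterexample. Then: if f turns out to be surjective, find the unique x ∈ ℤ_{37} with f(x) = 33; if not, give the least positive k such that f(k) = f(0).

Recall: surjectivity means every element of the codomain has a preimage under f.
Since gcd(30, 37) = 1, 30 is invertible modulo 37. Euclid's algorithm: 37 = 1·30 + 7, 30 = 4·7 + 2, 7 = 3·2 + 1; back-substituting gives 1 = 21·30 − 17·37, so 30⁻¹ ≡ 21 (mod 37).
Then y ↦ 21(y − 22) is a two-sided inverse to f, so every y ∈ ℤ_{37} has a preimage.
Thus f is surjective.
Since f is surjective, we compute f⁻¹(33): solve 30x + 22 ≡ 33 (mod 37), i.e. 30x ≡ 11 (mod 37).
Multiplying by 30⁻¹ = 21 gives x ≡ 21·11 = 231 = 6·37 + 9 ≡ 9 (mod 37).
Check: f(9) = 30·9 + 22 = 292 = 7·37 + 33 ≡ 33 (mod 37).

9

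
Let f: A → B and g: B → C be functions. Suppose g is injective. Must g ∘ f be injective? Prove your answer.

No. Take A = {1, 2}, B = C = {1, 2, 3, 4, 5, 6}, f(1) = f(2) = 1, and g = identity (injective).
Then (g ∘ f)(1) = (g ∘ f)(2) = 1 with 1 ≠ 2, so g ∘ f is not injective.

not injective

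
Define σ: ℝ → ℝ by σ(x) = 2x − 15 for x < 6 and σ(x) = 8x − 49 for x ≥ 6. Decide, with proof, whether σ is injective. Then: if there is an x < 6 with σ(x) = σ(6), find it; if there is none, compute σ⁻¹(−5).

5

Both pieces are strictly increasing (slopes 2 and 8), so each is injective on its own interval.
The left piece maps (−∞, 6) onto (−∞, −3); the right piece maps [6, ∞) onto [−1, ∞).
These images are disjoint, so no value is attained by both pieces. So σ is injective.
Because the two images are disjoint, no x < 6 has σ(x) = σ(6), so we compute σ⁻¹(−5): −5 lies in (−∞, −3), so solve 2x − 15 = −5: x = (−5 + 15)/2 = 5.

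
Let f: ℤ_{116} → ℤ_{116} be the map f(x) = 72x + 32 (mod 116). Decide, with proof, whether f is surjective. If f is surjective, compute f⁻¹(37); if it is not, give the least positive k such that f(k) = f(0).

Recall: f is surjective if every y in the codomain equals f(x) for some x in the domain.
Since gcd(72, 116) = 4, we have 72x ≡ 0 (mod 4) for all x, so f(x) ≡ 0 (mod 4).
But 1 ≢ 0 (mod 4), so 1 ∈ ℤ_{116} has no preimage. Therefore f is not surjective.
Since f is not surjective, we find the least positive k with f(k) = f(0): this means 72k ≡ 0 (mod 116), i.e. 116 ∣ 72k. Since gcd(72, 116) = 4, dividing through by 4 this holds exactly when 29 ∣ 18k, and as gcd(18, 29) = 1, exactly when 29 ∣ k.
The smallest positive such k is 29.

29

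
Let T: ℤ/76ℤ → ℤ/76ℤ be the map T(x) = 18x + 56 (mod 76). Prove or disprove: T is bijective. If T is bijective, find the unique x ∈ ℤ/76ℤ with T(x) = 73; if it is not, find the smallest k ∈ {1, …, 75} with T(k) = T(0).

By definition, injectivity means: for all a, b in the domain, T(a) = T(b) implies a = b.
We have gcd(18, 76) = 2 > 1. Taking a = 0 and b = 38: T(0) = 56 and T(38) = 18·38 + 56 = 740 ≡ 56 (mod 76).
So T(0) = T(38) while 0 ≠ 38, hence T is not injective, hence not bijective.
Since T is not bijective, we find the least positive k with T(k) = T(0): this means 18k ≡ 0 (mod 76), i.e. 76 ∣ 18k. Since gcd(18, 76) = 2, dividing through by 2 this holds exactly when 38 ∣ 9k, and as gcd(9, 38) = 1, exactly when 38 ∣ k.
The smallest positive such k is 38.

38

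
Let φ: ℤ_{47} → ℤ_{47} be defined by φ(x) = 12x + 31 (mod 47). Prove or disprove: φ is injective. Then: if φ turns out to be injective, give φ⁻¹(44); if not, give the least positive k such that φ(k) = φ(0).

Recall: φ is injective when φ(s) = φ(t) forces s = t.
Suppose φ(s) = φ(t) in ℤ_{47}. Then 12s + 31 ≡ 12t + 31 (mod 47), therefore 12(s − t) ≡ 0 (mod 47).
Since gcd(12, 47) = 1, 12 is invertible modulo 47, therefore s − t ≡ 0 (mod 47), i.e. s = t.
So φ is injective.
We now compute 12⁻¹ mod 47 explicitly. Euclid's algorithm: 47 = 3·12 + 11, 12 = 1·11 + 1; back-substituting gives 1 = 4·12 − 1·47, so 12⁻¹ ≡ 4 (mod 47).
Since φ is injective, we compute φ⁻¹(44): solve 12x + 31 ≡ 44 (mod 47), i.e. 12x ≡ 13 (mod 47).
Multiplying by 12⁻¹ = 4 gives x ≡ 4·13 = 52 = 1·47 + 5 ≡ 5 (mod 47).
Check: φ(5) = 12·5 + 31 = 91 = 1·47 + 44 ≡ 44 (mod 47).

5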